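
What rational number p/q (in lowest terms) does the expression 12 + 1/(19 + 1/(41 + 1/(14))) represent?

131843/10939

a_0 = 12: 12/1
a_1 = 19: 229/19
a_2 = 41: 9401/780
a_3 = 14: 131843/10939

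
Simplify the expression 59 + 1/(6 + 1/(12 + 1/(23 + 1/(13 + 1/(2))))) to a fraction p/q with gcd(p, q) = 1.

a_0 = 59: 59/1
a_1 = 6: 355/6
a_2 = 12: 4319/73
a_3 = 23: 99692/1685
a_4 = 13: 1300315/21978
a_5 = 2: 2700322/45641

2700322/45641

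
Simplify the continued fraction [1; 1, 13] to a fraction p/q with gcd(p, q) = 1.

27/14

Start with 13.
1 + 1/(13/1) = 1 + 1/13 = 14/13
1 + 1/(14/13) = 1 + 13/14 = 27/14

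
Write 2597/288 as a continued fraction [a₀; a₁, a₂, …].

[9; 57, 1, 1, 2]

⌊2597/288⌋ = 9, remainder 5
⌊288/5⌋ = 57, remainder 3
⌊5/3⌋ = 1, remainder 2
⌊3/2⌋ = 1, remainder 1
⌊2/1⌋ = 2, remainder 0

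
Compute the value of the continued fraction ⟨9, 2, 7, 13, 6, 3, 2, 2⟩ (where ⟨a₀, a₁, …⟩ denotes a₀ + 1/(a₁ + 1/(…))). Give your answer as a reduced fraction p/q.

a_0 = 9: 9/1
a_1 = 2: 19/2
a_2 = 7: 142/15
a_3 = 13: 1865/197
a_4 = 6: 11332/1197
a_5 = 3: 35861/3788
a_6 = 2: 83054/8773
a_7 = 2: 201969/21334

201969/21334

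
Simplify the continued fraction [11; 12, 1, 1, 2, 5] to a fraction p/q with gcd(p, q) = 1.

Collapse the nested fraction from the inside out:
Start with 5.
2 + 1/(5/1) = 2 + 1/5 = 11/5
1 + 1/(11/5) = 1 + 5/11 = 16/11
1 + 1/(16/11) = 1 + 11/16 = 27/16
12 + 1/(27/16) = 12 + 16/27 = 340/27
11 + 1/(340/27) = 11 + 27/340 = 3767/340

3767/340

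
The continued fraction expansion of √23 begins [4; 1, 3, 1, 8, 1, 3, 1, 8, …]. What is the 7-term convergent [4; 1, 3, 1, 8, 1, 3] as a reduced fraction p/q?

916/191

a_0 = 4: 4/1
a_1 = 1: 5/1
a_2 = 3: 19/4
a_3 = 1: 24/5
a_4 = 8: 211/44
a_5 = 1: 235/49
a_6 = 3: 916/191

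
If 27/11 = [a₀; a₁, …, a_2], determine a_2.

5

Run the Euclidean algorithm, recording each quotient:
27 ÷ 11 → quotient 2, remainder 5
11 ÷ 5 → quotient 2, remainder 1
5 ÷ 1 → quotient 5, remainder 0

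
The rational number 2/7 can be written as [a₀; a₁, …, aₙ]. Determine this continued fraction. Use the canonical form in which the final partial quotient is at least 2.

[0; 3, 2]

⌊2/7⌋ = 0, remainder 2
⌊7/2⌋ = 3, remainder 1
⌊2/1⌋ = 2, remainder 0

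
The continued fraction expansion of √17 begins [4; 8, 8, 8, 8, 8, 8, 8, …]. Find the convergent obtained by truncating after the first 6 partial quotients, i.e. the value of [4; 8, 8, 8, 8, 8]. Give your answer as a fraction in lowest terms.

Build up convergents one term at a time:
a_0 = 4: 4/1
a_1 = 8: 33/8
a_2 = 8: 268/65
a_3 = 8: 2177/528
a_4 = 8: 17684/4289
a_5 = 8: 143649/34840

143649/34840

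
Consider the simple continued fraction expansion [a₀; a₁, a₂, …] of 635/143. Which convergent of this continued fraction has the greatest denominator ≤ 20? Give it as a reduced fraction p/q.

40/9

a_0 = 4: 4/1  (≤ bound)
a_1 = 2: 9/2  (≤ bound)
a_2 = 3: 31/7  (≤ bound)
a_3 = 1: 40/9  (≤ bound)
a_4 = 2: 111/25  (> 20, stop)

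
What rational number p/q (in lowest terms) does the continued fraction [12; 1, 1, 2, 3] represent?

Start with 3.
2 + 1/(3/1) = 2 + 1/3 = 7/3
1 + 1/(7/3) = 1 + 3/7 = 10/7
1 + 1/(10/7) = 1 + 7/10 = 17/10
12 + 1/(17/10) = 12 + 10/17 = 214/17

214/17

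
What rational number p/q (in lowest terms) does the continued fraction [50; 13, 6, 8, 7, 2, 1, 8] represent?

6271965/125249

Build up convergents one term at a time:
a_0 = 50: 50/1
a_1 = 13: 651/13
a_2 = 6: 3956/79
a_3 = 8: 32299/645
a_4 = 7: 230049/4594
a_5 = 2: 492397/9833
a_6 = 1: 722446/14427
a_7 = 8: 6271965/125249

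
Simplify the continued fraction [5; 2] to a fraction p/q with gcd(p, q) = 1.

Compute successive convergents:
a_0 = 5: 5/1
a_1 = 2: 11/2

11/2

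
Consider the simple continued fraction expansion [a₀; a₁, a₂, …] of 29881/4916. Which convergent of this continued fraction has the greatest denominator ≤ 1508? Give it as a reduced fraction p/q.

1009/166

a_0 = 6: 6/1  (≤ bound)
a_1 = 12: 73/12  (≤ bound)
a_2 = 1: 79/13  (≤ bound)
a_3 = 3: 310/51  (≤ bound)
a_4 = 3: 1009/166  (≤ bound)
a_5 = 14: 14436/2375  (> 1508, stop)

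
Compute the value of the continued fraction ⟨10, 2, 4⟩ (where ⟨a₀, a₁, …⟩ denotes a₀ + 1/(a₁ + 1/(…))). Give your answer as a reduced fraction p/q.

94/9

Start with 4.
2 + 1/(4/1) = 2 + 1/4 = 9/4
10 + 1/(9/4) = 10 + 4/9 = 94/9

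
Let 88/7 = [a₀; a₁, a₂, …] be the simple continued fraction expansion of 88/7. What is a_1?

Repeatedly divide and take the remainder:
88 = 12·7 + 4, so a_0 = 12
7 = 1·4 + 3, so a_1 = 1

1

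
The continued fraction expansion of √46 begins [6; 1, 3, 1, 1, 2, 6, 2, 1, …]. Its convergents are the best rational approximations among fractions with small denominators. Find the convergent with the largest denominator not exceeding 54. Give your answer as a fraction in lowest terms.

List convergents until the denominator exceeds the bound:
a_0 = 6: 6/1  (≤ bound)
a_1 = 1: 7/1  (≤ bound)
a_2 = 3: 27/4  (≤ bound)
a_3 = 1: 34/5  (≤ bound)
a_4 = 1: 61/9  (≤ bound)
a_5 = 2: 156/23  (≤ bound)
a_6 = 6: 997/147  (> 54, stop)

156/23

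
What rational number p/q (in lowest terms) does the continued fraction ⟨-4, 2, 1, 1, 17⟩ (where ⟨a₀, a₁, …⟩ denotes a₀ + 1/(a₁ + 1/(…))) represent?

-317/88

Start with 17.
1 + 1/(17/1) = 1 + 1/17 = 18/17
1 + 1/(18/17) = 1 + 17/18 = 35/18
2 + 1/(35/18) = 2 + 18/35 = 88/35
-4 + 1/(88/35) = -4 + 35/88 = -317/88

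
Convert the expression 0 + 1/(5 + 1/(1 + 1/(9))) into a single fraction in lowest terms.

10/59

Build up convergents one term at a time:
a_0 = 0: 0/1
a_1 = 5: 1/5
a_2 = 1: 1/6
a_3 = 9: 10/59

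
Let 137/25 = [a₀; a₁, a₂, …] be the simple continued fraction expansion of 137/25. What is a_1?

Run the Euclidean algorithm, recording each quotient:
137 = 5·25 + 12, so a_0 = 5
25 = 2·12 + 1, so a_1 = 2

2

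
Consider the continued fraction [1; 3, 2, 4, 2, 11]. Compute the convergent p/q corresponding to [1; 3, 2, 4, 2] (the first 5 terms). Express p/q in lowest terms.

89/69

Start with 2.
4 + 1/(2/1) = 4 + 1/2 = 9/2
2 + 1/(9/2) = 2 + 2/9 = 20/9
3 + 1/(20/9) = 3 + 9/20 = 69/20
1 + 1/(69/20) = 1 + 20/69 = 89/69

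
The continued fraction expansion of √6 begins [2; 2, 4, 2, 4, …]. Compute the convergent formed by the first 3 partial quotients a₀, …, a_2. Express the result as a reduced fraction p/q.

22/9

a_0 = 2: 2/1
a_1 = 2: 5/2
a_2 = 4: 22/9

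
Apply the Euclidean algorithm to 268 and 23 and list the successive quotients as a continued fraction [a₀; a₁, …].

Apply division with remainder until the remainder is 0:
⌊268/23⌋ = 11, remainder 15
⌊23/15⌋ = 1, remainder 8
⌊15/8⌋ = 1, remainder 7
⌊8/7⌋ = 1, remainder 1
⌊7/1⌋ = 7, remainder 0

[11; 1, 1, 1, 7]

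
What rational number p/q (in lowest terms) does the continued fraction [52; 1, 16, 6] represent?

Work from the innermost term outward:
Start with 6.
16 + 1/(6/1) = 16 + 1/6 = 97/6
1 + 1/(97/6) = 1 + 6/97 = 103/97
52 + 1/(103/97) = 52 + 97/103 = 5453/103

5453/103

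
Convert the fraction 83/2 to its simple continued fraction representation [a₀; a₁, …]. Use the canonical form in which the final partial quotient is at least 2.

Run the Euclidean algorithm, recording each quotient:
83 ÷ 2 → quotient 41, remainder 1
2 ÷ 1 → quotient 2, remainder 0

[41; 2]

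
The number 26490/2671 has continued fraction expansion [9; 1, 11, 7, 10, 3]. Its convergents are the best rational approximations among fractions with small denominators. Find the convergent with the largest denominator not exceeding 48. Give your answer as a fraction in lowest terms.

List convergents until the denominator exceeds the bound:
a_0 = 9: 9/1  (≤ bound)
a_1 = 1: 10/1  (≤ bound)
a_2 = 11: 119/12  (≤ bound)
a_3 = 7: 843/85  (> 48, stop)

119/12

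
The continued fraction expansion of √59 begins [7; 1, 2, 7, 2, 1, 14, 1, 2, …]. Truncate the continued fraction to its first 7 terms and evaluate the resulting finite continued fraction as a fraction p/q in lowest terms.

Use the convergent recurrence hₖ = aₖ·hₖ₋₁ + hₖ₋₂ (and likewise for the denominators kₖ):
a_0 = 7: 7/1
a_1 = 1: 8/1
a_2 = 2: 23/3
a_3 = 7: 169/22
a_4 = 2: 361/47
a_5 = 1: 530/69
a_6 = 14: 7781/1013

7781/1013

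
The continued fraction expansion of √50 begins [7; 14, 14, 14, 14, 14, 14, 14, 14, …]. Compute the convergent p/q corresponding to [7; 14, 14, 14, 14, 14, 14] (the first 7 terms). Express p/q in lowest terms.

54608393/7722793

Collapse the nested fraction from the inside out:
Start with 14.
14 + 1/(14/1) = 14 + 1/14 = 197/14
14 + 1/(197/14) = 14 + 14/197 = 2772/197
14 + 1/(2772/197) = 14 + 197/2772 = 39005/2772
14 + 1/(39005/2772) = 14 + 2772/39005 = 548842/39005
14 + 1/(548842/39005) = 14 + 39005/548842 = 7722793/548842
7 + 1/(7722793/548842) = 7 + 548842/7722793 = 54608393/7722793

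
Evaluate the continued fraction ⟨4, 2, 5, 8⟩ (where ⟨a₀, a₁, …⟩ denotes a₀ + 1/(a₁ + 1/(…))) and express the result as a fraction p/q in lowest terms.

Compute successive convergents:
a_0 = 4: 4/1
a_1 = 2: 9/2
a_2 = 5: 49/11
a_3 = 8: 401/90

401/90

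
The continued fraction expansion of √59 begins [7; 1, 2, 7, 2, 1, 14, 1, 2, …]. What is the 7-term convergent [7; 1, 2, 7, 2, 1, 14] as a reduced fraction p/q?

7781/1013

Use the convergent recurrence hₖ = aₖ·hₖ₋₁ + hₖ₋₂ (and likewise for the denominators kₖ):
a_0 = 7: 7/1
a_1 = 1: 8/1
a_2 = 2: 23/3
a_3 = 7: 169/22
a_4 = 2: 361/47
a_5 = 1: 530/69
a_6 = 14: 7781/1013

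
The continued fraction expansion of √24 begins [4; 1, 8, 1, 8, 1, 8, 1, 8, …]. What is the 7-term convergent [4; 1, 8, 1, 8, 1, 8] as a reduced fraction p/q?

4316/881

a_0 = 4: 4/1
a_1 = 1: 5/1
a_2 = 8: 44/9
a_3 = 1: 49/10
a_4 = 8: 436/89
a_5 = 1: 485/99
a_6 = 8: 4316/881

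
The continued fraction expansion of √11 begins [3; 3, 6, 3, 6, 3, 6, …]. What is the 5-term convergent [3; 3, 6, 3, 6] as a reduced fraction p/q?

Use the convergent recurrence hₖ = aₖ·hₖ₋₁ + hₖ₋₂ (and likewise for the denominators kₖ):
a_0 = 3: 3/1
a_1 = 3: 10/3
a_2 = 6: 63/19
a_3 = 3: 199/60
a_4 = 6: 1257/379

1257/379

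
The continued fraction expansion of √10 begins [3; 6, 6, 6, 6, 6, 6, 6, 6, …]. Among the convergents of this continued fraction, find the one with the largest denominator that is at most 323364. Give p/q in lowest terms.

168717/53353

a_0 = 3: 3/1  (≤ bound)
a_1 = 6: 19/6  (≤ bound)
a_2 = 6: 117/37  (≤ bound)
a_3 = 6: 721/228  (≤ bound)
a_4 = 6: 4443/1405  (≤ bound)
a_5 = 6: 27379/8658  (≤ bound)
a_6 = 6: 168717/53353  (≤ bound)
a_7 = 6: 1039681/328776  (> 323364, stop)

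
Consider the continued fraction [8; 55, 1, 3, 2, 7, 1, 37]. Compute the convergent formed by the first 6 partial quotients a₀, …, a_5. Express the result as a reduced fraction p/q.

29963/3737

a_0 = 8: 8/1
a_1 = 55: 441/55
a_2 = 1: 449/56
a_3 = 3: 1788/223
a_4 = 2: 4025/502
a_5 = 7: 29963/3737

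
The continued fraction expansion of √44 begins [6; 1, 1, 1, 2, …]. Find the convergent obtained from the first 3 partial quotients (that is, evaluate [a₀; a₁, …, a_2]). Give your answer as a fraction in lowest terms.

13/2

Work from the innermost term outward:
Start with 1.
1 + 1/(1/1) = 1 + 1/1 = 2/1
6 + 1/(2/1) = 6 + 1/2 = 13/2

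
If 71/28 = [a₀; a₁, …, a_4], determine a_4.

2

71 ÷ 28 → quotient 2, remainder 15
28 ÷ 15 → quotient 1, remainder 13
15 ÷ 13 → quotient 1, remainder 2
13 ÷ 2 → quotient 6, remainder 1
2 ÷ 1 → quotient 2, remainder 0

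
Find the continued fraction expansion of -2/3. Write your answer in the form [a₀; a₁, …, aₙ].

Run the Euclidean algorithm, recording each quotient:
-2 ÷ 3 → quotient -1, remainder 1
3 ÷ 1 → quotient 3, remainder 0

[-1; 3]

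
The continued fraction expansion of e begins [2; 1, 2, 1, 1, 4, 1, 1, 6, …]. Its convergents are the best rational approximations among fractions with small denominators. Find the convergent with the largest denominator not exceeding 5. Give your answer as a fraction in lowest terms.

a_0 = 2: 2/1  (≤ bound)
a_1 = 1: 3/1  (≤ bound)
a_2 = 2: 8/3  (≤ bound)
a_3 = 1: 11/4  (≤ bound)
a_4 = 1: 19/7  (> 5, stop)

11/4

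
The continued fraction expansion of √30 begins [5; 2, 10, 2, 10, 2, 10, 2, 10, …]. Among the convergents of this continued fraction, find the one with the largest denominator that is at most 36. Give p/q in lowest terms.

a_0 = 5: 5/1  (≤ bound)
a_1 = 2: 11/2  (≤ bound)
a_2 = 10: 115/21  (≤ bound)
a_3 = 2: 241/44  (> 36, stop)

115/21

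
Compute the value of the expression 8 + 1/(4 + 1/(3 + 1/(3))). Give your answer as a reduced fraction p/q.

Use the convergent recurrence hₖ = aₖ·hₖ₋₁ + hₖ₋₂ (and likewise for the denominators kₖ):
a_0 = 8: 8/1
a_1 = 4: 33/4
a_2 = 3: 107/13
a_3 = 3: 354/43

354/43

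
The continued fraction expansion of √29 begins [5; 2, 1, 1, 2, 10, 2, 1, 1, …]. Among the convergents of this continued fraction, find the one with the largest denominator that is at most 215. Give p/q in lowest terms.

727/135

List convergents until the denominator exceeds the bound:
a_0 = 5: 5/1  (≤ bound)
a_1 = 2: 11/2  (≤ bound)
a_2 = 1: 16/3  (≤ bound)
a_3 = 1: 27/5  (≤ bound)
a_4 = 2: 70/13  (≤ bound)
a_5 = 10: 727/135  (≤ bound)
a_6 = 2: 1524/283  (> 215, stop)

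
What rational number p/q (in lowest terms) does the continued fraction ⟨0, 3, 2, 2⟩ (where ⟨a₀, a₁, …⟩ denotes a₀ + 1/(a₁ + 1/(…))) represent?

Use the convergent recurrence hₖ = aₖ·hₖ₋₁ + hₖ₋₂ (and likewise for the denominators kₖ):
a_0 = 0: 0/1
a_1 = 3: 1/3
a_2 = 2: 2/7
a_3 = 2: 5/17

5/17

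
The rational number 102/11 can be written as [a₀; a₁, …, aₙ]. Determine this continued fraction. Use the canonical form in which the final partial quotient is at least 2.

102 = 9·11 + 3, so a_0 = 9
11 = 3·3 + 2, so a_1 = 3
3 = 1·2 + 1, so a_2 = 1
2 = 2·1 + 0, so a_3 = 2

[9; 3, 1, 2]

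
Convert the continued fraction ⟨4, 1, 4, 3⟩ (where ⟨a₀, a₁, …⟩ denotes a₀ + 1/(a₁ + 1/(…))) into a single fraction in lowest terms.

77/16

Build up convergents one term at a time:
a_0 = 4: 4/1
a_1 = 1: 5/1
a_2 = 4: 24/5
a_3 = 3: 77/16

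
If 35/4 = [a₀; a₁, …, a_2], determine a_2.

3

35 ÷ 4 → quotient 8, remainder 3
4 ÷ 3 → quotient 1, remainder 1
3 ÷ 1 → quotient 3, remainder 0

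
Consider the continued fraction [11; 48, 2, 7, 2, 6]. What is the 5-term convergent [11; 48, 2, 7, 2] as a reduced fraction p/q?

17093/1551

Build up convergents one term at a time:
a_0 = 11: 11/1
a_1 = 48: 529/48
a_2 = 2: 1069/97
a_3 = 7: 8012/727
a_4 = 2: 17093/1551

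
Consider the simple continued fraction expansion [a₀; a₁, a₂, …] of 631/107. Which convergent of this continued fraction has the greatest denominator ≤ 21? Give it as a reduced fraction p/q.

List convergents until the denominator exceeds the bound:
a_0 = 5: 5/1  (≤ bound)
a_1 = 1: 6/1  (≤ bound)
a_2 = 8: 53/9  (≤ bound)
a_3 = 1: 59/10  (≤ bound)
a_4 = 2: 171/29  (> 21, stop)

59/10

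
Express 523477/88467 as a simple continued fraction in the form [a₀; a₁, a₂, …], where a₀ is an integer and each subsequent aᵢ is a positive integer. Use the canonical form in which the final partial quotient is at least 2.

[5; 1, 11, 12, 1, 11, 3, 15]

⌊523477/88467⌋ = 5, remainder 81142
⌊88467/81142⌋ = 1, remainder 7325
⌊81142/7325⌋ = 11, remainder 567
⌊7325/567⌋ = 12, remainder 521
⌊567/521⌋ = 1, remainder 46
⌊521/46⌋ = 11, remainder 15
⌊46/15⌋ = 3, remainder 1
⌊15/1⌋ = 15, remainder 0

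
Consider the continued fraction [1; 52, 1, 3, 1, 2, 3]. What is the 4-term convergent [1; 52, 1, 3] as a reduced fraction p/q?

215/211

Start with 3.
1 + 1/(3/1) = 1 + 1/3 = 4/3
52 + 1/(4/3) = 52 + 3/4 = 211/4
1 + 1/(211/4) = 1 + 4/211 = 215/211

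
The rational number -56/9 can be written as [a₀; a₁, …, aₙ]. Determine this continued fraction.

-56 ÷ 9 → quotient -7, remainder 7
9 ÷ 7 → quotient 1, remainder 2
7 ÷ 2 → quotient 3, remainder 1
2 ÷ 1 → quotient 2, remainder 0

[-7; 1, 3, 2]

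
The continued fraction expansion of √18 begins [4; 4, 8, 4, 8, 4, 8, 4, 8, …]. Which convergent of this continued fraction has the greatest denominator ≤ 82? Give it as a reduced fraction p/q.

140/33

a_0 = 4: 4/1  (≤ bound)
a_1 = 4: 17/4  (≤ bound)
a_2 = 8: 140/33  (≤ bound)
a_3 = 4: 577/136  (> 82, stop)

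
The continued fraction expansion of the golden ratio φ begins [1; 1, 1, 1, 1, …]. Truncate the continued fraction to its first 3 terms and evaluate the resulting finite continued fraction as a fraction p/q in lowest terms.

Compute successive convergents:
a_0 = 1: 1/1
a_1 = 1: 2/1
a_2 = 1: 3/2

3/2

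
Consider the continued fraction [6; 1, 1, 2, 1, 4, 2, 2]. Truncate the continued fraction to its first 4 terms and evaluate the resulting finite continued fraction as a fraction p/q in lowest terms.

33/5

a_0 = 6: 6/1
a_1 = 1: 7/1
a_2 = 1: 13/2
a_3 = 2: 33/5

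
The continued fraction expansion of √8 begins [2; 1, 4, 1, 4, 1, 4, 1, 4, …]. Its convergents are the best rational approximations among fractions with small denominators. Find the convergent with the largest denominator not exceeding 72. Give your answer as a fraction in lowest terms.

99/35

List convergents until the denominator exceeds the bound:
a_0 = 2: 2/1  (≤ bound)
a_1 = 1: 3/1  (≤ bound)
a_2 = 4: 14/5  (≤ bound)
a_3 = 1: 17/6  (≤ bound)
a_4 = 4: 82/29  (≤ bound)
a_5 = 1: 99/35  (≤ bound)
a_6 = 4: 478/169  (> 72, stop)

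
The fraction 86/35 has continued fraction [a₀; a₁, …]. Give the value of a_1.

Run the Euclidean algorithm, recording each quotient:
⌊86/35⌋ = 2, remainder 16
⌊35/16⌋ = 2, remainder 3

2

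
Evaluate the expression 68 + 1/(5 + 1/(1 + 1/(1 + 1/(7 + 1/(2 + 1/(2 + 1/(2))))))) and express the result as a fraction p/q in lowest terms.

71658/1051

Start with 2.
2 + 1/(2/1) = 2 + 1/2 = 5/2
2 + 1/(5/2) = 2 + 2/5 = 12/5
7 + 1/(12/5) = 7 + 5/12 = 89/12
1 + 1/(89/12) = 1 + 12/89 = 101/89
1 + 1/(101/89) = 1 + 89/101 = 190/101
5 + 1/(190/101) = 5 + 101/190 = 1051/190
68 + 1/(1051/190) = 68 + 190/1051 = 71658/1051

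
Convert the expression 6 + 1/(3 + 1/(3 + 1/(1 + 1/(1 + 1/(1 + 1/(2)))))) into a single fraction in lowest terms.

Starting at the tail and folding back:
Start with 2.
1 + 1/(2/1) = 1 + 1/2 = 3/2
1 + 1/(3/2) = 1 + 2/3 = 5/3
1 + 1/(5/3) = 1 + 3/5 = 8/5
3 + 1/(8/5) = 3 + 5/8 = 29/8
3 + 1/(29/8) = 3 + 8/29 = 95/29
6 + 1/(95/29) = 6 + 29/95 = 599/95

599/95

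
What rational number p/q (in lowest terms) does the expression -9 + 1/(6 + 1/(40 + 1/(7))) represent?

Start with 7.
40 + 1/(7/1) = 40 + 1/7 = 281/7
6 + 1/(281/7) = 6 + 7/281 = 1693/281
-9 + 1/(1693/281) = -9 + 281/1693 = -14956/1693

-14956/1693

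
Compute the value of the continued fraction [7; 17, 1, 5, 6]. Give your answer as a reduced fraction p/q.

Start with 6.
5 + 1/(6/1) = 5 + 1/6 = 31/6
1 + 1/(31/6) = 1 + 6/31 = 37/31
17 + 1/(37/31) = 17 + 31/37 = 660/37
7 + 1/(660/37) = 7 + 37/660 = 4657/660

4657/660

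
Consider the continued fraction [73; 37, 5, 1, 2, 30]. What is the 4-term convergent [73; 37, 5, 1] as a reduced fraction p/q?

16285/223

a_0 = 73: 73/1
a_1 = 37: 2702/37
a_2 = 5: 13583/186
a_3 = 1: 16285/223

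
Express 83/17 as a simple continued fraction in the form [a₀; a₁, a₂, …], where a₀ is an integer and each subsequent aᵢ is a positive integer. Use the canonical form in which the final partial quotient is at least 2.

[4; 1, 7, 2]

⌊83/17⌋ = 4, remainder 15
⌊17/15⌋ = 1, remainder 2
⌊15/2⌋ = 7, remainder 1
⌊2/1⌋ = 2, remainder 0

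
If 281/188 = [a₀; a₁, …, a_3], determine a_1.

281 = 1·188 + 93, so a_0 = 1
188 = 2·93 + 2, so a_1 = 2

2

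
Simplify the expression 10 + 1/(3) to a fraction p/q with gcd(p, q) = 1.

Work from the innermost term outward:
Start with 3.
10 + 1/(3/1) = 10 + 1/3 = 31/3

31/3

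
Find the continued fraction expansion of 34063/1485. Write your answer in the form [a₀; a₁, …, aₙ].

[22; 1, 15, 7, 13]

⌊34063/1485⌋ = 22, remainder 1393
⌊1485/1393⌋ = 1, remainder 92
⌊1393/92⌋ = 15, remainder 13
⌊92/13⌋ = 7, remainder 1
⌊13/1⌋ = 13, remainder 0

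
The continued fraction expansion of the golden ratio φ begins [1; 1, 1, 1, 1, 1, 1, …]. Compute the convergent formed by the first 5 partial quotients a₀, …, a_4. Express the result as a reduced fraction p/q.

8/5

a_0 = 1: 1/1
a_1 = 1: 2/1
a_2 = 1: 3/2
a_3 = 1: 5/3
a_4 = 1: 8/5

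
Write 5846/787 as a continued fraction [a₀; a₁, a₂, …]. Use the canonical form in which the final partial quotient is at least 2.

[7; 2, 2, 1, 55, 2]

5846 ÷ 787 → quotient 7, remainder 337
787 ÷ 337 → quotient 2, remainder 113
337 ÷ 113 → quotient 2, remainder 111
113 ÷ 111 → quotient 1, remainder 2
111 ÷ 2 → quotient 55, remainder 1
2 ÷ 1 → quotient 2, remainder 0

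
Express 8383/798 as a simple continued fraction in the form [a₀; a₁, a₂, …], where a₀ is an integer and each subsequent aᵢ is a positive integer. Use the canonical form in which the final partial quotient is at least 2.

Apply division with remainder until the remainder is 0:
8383 = 10·798 + 403, so a_0 = 10
798 = 1·403 + 395, so a_1 = 1
403 = 1·395 + 8, so a_2 = 1
395 = 49·8 + 3, so a_3 = 49
8 = 2·3 + 2, so a_4 = 2
3 = 1·2 + 1, so a_5 = 1
2 = 2·1 + 0, so a_6 = 2

[10; 1, 1, 49, 2, 1, 2]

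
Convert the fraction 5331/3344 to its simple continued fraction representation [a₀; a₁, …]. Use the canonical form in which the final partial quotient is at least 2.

Repeatedly divide and take the remainder:
5331 = 1·3344 + 1987, so a_0 = 1
3344 = 1·1987 + 1357, so a_1 = 1
1987 = 1·1357 + 630, so a_2 = 1
1357 = 2·630 + 97, so a_3 = 2
630 = 6·97 + 48, so a_4 = 6
97 = 2·48 + 1, so a_5 = 2
48 = 48·1 + 0, so a_6 = 48

[1; 1, 1, 2, 6, 2, 48]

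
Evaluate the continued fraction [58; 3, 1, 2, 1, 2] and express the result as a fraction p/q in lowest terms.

Starting at the tail and folding back:
Start with 2.
1 + 1/(2/1) = 1 + 1/2 = 3/2
2 + 1/(3/2) = 2 + 2/3 = 8/3
1 + 1/(8/3) = 1 + 3/8 = 11/8
3 + 1/(11/8) = 3 + 8/11 = 41/11
58 + 1/(41/11) = 58 + 11/41 = 2389/41

2389/41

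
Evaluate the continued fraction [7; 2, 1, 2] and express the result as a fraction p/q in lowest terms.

Collapse the nested fraction from the inside out:
Start with 2.
1 + 1/(2/1) = 1 + 1/2 = 3/2
2 + 1/(3/2) = 2 + 2/3 = 8/3
7 + 1/(8/3) = 7 + 3/8 = 59/8

59/8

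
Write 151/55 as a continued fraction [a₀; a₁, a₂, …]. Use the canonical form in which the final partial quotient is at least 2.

[2; 1, 2, 1, 13]

151 ÷ 55 → quotient 2, remainder 41
55 ÷ 41 → quotient 1, remainder 14
41 ÷ 14 → quotient 2, remainder 13
14 ÷ 13 → quotient 1, remainder 1
13 ÷ 1 → quotient 13, remainder 0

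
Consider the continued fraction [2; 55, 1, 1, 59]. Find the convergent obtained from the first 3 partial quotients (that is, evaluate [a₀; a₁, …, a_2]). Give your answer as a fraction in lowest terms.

113/56

a_0 = 2: 2/1
a_1 = 55: 111/55
a_2 = 1: 113/56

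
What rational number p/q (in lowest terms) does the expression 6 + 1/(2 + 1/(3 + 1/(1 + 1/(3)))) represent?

Work from the innermost term outward:
Start with 3.
1 + 1/(3/1) = 1 + 1/3 = 4/3
3 + 1/(4/3) = 3 + 3/4 = 15/4
2 + 1/(15/4) = 2 + 4/15 = 34/15
6 + 1/(34/15) = 6 + 15/34 = 219/34

219/34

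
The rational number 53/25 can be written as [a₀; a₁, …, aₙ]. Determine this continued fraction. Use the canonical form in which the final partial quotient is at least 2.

[2; 8, 3]

Repeatedly divide and take the remainder:
53 = 2·25 + 3, so a_0 = 2
25 = 8·3 + 1, so a_1 = 8
3 = 3·1 + 0, so a_2 = 3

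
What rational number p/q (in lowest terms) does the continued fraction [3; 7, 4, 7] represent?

Collapse the nested fraction from the inside out:
Start with 7.
4 + 1/(7/1) = 4 + 1/7 = 29/7
7 + 1/(29/7) = 7 + 7/29 = 210/29
3 + 1/(210/29) = 3 + 29/210 = 659/210

659/210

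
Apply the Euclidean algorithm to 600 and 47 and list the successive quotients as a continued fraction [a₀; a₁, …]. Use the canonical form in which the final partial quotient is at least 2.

[12; 1, 3, 3, 1, 2]

⌊600/47⌋ = 12, remainder 36
⌊47/36⌋ = 1, remainder 11
⌊36/11⌋ = 3, remainder 3
⌊11/3⌋ = 3, remainder 2
⌊3/2⌋ = 1, remainder 1
⌊2/1⌋ = 2, remainder 0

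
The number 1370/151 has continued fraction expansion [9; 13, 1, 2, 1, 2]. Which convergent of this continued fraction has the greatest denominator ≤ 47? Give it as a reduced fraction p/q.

a_0 = 9: 9/1  (≤ bound)
a_1 = 13: 118/13  (≤ bound)
a_2 = 1: 127/14  (≤ bound)
a_3 = 2: 372/41  (≤ bound)
a_4 = 1: 499/55  (> 47, stop)

372/41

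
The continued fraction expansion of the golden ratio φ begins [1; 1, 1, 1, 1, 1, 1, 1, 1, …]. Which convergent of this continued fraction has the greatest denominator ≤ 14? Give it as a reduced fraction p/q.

21/13

a_0 = 1: 1/1  (≤ bound)
a_1 = 1: 2/1  (≤ bound)
a_2 = 1: 3/2  (≤ bound)
a_3 = 1: 5/3  (≤ bound)
a_4 = 1: 8/5  (≤ bound)
a_5 = 1: 13/8  (≤ bound)
a_6 = 1: 21/13  (≤ bound)
a_7 = 1: 34/21  (> 14, stop)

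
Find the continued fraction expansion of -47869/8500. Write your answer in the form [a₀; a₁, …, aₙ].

[-6; 2, 1, 2, 1, 1, 40, 11]

Apply division with remainder until the remainder is 0:
-47869 = -6·8500 + 3131, so a_0 = -6
8500 = 2·3131 + 2238, so a_1 = 2
3131 = 1·2238 + 893, so a_2 = 1
2238 = 2·893 + 452, so a_3 = 2
893 = 1·452 + 441, so a_4 = 1
452 = 1·441 + 11, so a_5 = 1
441 = 40·11 + 1, so a_6 = 40
11 = 11·1 + 0, so a_7 = 11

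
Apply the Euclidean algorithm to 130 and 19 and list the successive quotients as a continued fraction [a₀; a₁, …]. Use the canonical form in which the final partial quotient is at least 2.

[6; 1, 5, 3]

Repeatedly divide and take the remainder:
130 ÷ 19 → quotient 6, remainder 16
19 ÷ 16 → quotient 1, remainder 3
16 ÷ 3 → quotient 5, remainder 1
3 ÷ 1 → quotient 3, remainder 0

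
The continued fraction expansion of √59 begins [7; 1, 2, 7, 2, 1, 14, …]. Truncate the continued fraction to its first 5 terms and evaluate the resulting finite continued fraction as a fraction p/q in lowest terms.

Start with 2.
7 + 1/(2/1) = 7 + 1/2 = 15/2
2 + 1/(15/2) = 2 + 2/15 = 32/15
1 + 1/(32/15) = 1 + 15/32 = 47/32
7 + 1/(47/32) = 7 + 32/47 = 361/47

361/47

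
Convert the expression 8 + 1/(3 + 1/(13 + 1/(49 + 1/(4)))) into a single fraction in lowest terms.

Compute successive convergents:
a_0 = 8: 8/1
a_1 = 3: 25/3
a_2 = 13: 333/40
a_3 = 49: 16342/1963
a_4 = 4: 65701/7892

65701/7892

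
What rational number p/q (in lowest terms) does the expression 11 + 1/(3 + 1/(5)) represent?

181/16

Build up convergents one term at a time:
a_0 = 11: 11/1
a_1 = 3: 34/3
a_2 = 5: 181/16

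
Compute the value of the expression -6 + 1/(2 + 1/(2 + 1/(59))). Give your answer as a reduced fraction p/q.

Start with 59.
2 + 1/(59/1) = 2 + 1/59 = 119/59
2 + 1/(119/59) = 2 + 59/119 = 297/119
-6 + 1/(297/119) = -6 + 119/297 = -1663/297

-1663/297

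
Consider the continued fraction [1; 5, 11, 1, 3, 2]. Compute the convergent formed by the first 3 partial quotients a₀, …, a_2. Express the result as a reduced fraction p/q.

67/56

a_0 = 1: 1/1
a_1 = 5: 6/5
a_2 = 11: 67/56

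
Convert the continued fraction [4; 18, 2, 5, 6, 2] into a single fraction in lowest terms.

10999/2713

Starting at the tail and folding back:
Start with 2.
6 + 1/(2/1) = 6 + 1/2 = 13/2
5 + 1/(13/2) = 5 + 2/13 = 67/13
2 + 1/(67/13) = 2 + 13/67 = 147/67
18 + 1/(147/67) = 18 + 67/147 = 2713/147
4 + 1/(2713/147) = 4 + 147/2713 = 10999/2713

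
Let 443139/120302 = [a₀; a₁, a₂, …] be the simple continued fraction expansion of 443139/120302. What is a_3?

6

Run the Euclidean algorithm, recording each quotient:
443139 = 3·120302 + 82233, so a_0 = 3
120302 = 1·82233 + 38069, so a_1 = 1
82233 = 2·38069 + 6095, so a_2 = 2
38069 = 6·6095 + 1499, so a_3 = 6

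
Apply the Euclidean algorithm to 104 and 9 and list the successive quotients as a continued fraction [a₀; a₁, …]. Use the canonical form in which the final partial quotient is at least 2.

[11; 1, 1, 4]

104 = 11·9 + 5, so a_0 = 11
9 = 1·5 + 4, so a_1 = 1
5 = 1·4 + 1, so a_2 = 1
4 = 4·1 + 0, so a_3 = 4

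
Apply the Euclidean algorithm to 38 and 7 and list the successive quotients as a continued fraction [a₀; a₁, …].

[5; 2, 3]

38 ÷ 7 → quotient 5, remainder 3
7 ÷ 3 → quotient 2, remainder 1
3 ÷ 1 → quotient 3, remainder 0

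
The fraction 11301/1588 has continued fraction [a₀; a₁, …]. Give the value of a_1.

11301 = 7·1588 + 185, so a_0 = 7
1588 = 8·185 + 108, so a_1 = 8

8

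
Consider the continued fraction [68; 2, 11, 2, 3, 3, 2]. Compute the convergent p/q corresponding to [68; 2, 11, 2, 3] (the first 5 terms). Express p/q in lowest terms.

Start with 3.
2 + 1/(3/1) = 2 + 1/3 = 7/3
11 + 1/(7/3) = 11 + 3/7 = 80/7
2 + 1/(80/7) = 2 + 7/80 = 167/80
68 + 1/(167/80) = 68 + 80/167 = 11436/167

11436/167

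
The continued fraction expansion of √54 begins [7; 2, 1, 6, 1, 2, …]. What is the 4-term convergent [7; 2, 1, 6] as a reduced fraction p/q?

147/20

a_0 = 7: 7/1
a_1 = 2: 15/2
a_2 = 1: 22/3
a_3 = 6: 147/20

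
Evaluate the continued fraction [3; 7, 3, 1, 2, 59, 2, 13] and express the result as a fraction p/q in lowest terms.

405563/129263

Compute successive convergents:
a_0 = 3: 3/1
a_1 = 7: 22/7
a_2 = 3: 69/22
a_3 = 1: 91/29
a_4 = 2: 251/80
a_5 = 59: 14900/4749
a_6 = 2: 30051/9578
a_7 = 13: 405563/129263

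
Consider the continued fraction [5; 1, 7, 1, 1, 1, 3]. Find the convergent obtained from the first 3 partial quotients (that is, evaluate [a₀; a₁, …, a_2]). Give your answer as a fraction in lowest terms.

a_0 = 5: 5/1
a_1 = 1: 6/1
a_2 = 7: 47/8

47/8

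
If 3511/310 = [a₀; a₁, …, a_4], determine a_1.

3

3511 ÷ 310 → quotient 11, remainder 101
310 ÷ 101 → quotient 3, remainder 7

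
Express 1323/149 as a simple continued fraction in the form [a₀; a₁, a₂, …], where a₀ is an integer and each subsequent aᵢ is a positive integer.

Run the Euclidean algorithm, recording each quotient:
⌊1323/149⌋ = 8, remainder 131
⌊149/131⌋ = 1, remainder 18
⌊131/18⌋ = 7, remainder 5
⌊18/5⌋ = 3, remainder 3
⌊5/3⌋ = 1, remainder 2
⌊3/2⌋ = 1, remainder 1
⌊2/1⌋ = 2, remainder 0

[8; 1, 7, 3, 1, 1, 2]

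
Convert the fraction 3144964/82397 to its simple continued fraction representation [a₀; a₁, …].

⌊3144964/82397⌋ = 38, remainder 13878
⌊82397/13878⌋ = 5, remainder 13007
⌊13878/13007⌋ = 1, remainder 871
⌊13007/871⌋ = 14, remainder 813
⌊871/813⌋ = 1, remainder 58
⌊813/58⌋ = 14, remainder 1
⌊58/1⌋ = 58, remainder 0

[38; 5, 1, 14, 1, 14, 58]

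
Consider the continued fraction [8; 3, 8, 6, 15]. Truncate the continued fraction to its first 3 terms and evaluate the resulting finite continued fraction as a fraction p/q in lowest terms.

208/25

a_0 = 8: 8/1
a_1 = 3: 25/3
a_2 = 8: 208/25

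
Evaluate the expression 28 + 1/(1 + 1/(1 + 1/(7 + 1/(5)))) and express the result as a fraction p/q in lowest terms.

2197/77

a_0 = 28: 28/1
a_1 = 1: 29/1
a_2 = 1: 57/2
a_3 = 7: 428/15
a_4 = 5: 2197/77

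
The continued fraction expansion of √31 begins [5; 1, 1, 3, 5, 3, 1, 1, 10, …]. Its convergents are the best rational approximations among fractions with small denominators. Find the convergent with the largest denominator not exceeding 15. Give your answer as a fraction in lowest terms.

39/7

a_0 = 5: 5/1  (≤ bound)
a_1 = 1: 6/1  (≤ bound)
a_2 = 1: 11/2  (≤ bound)
a_3 = 3: 39/7  (≤ bound)
a_4 = 5: 206/37  (> 15, stop)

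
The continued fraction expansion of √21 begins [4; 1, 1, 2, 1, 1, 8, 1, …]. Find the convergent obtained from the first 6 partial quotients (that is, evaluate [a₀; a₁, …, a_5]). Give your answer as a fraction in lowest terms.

Start with 1.
1 + 1/(1/1) = 1 + 1/1 = 2/1
2 + 1/(2/1) = 2 + 1/2 = 5/2
1 + 1/(5/2) = 1 + 2/5 = 7/5
1 + 1/(7/5) = 1 + 5/7 = 12/7
4 + 1/(12/7) = 4 + 7/12 = 55/12

55/12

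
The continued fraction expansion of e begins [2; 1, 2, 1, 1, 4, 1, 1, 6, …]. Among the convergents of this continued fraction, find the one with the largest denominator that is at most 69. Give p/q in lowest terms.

106/39

a_0 = 2: 2/1  (≤ bound)
a_1 = 1: 3/1  (≤ bound)
a_2 = 2: 8/3  (≤ bound)
a_3 = 1: 11/4  (≤ bound)
a_4 = 1: 19/7  (≤ bound)
a_5 = 4: 87/32  (≤ bound)
a_6 = 1: 106/39  (≤ bound)
a_7 = 1: 193/71  (> 69, stop)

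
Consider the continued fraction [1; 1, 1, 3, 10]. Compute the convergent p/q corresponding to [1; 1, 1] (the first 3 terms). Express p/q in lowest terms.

Use the convergent recurrence hₖ = aₖ·hₖ₋₁ + hₖ₋₂ (and likewise for the denominators kₖ):
a_0 = 1: 1/1
a_1 = 1: 2/1
a_2 = 1: 3/2

3/2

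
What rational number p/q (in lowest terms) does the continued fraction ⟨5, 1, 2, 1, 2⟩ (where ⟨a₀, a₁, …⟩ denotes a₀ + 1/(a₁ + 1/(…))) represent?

Collapse the nested fraction from the inside out:
Start with 2.
1 + 1/(2/1) = 1 + 1/2 = 3/2
2 + 1/(3/2) = 2 + 2/3 = 8/3
1 + 1/(8/3) = 1 + 3/8 = 11/8
5 + 1/(11/8) = 5 + 8/11 = 63/11

63/11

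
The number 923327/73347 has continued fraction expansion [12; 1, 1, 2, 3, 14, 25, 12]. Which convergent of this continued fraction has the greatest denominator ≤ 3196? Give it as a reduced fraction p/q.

3059/243

List convergents until the denominator exceeds the bound:
a_0 = 12: 12/1  (≤ bound)
a_1 = 1: 13/1  (≤ bound)
a_2 = 1: 25/2  (≤ bound)
a_3 = 2: 63/5  (≤ bound)
a_4 = 3: 214/17  (≤ bound)
a_5 = 14: 3059/243  (≤ bound)
a_6 = 25: 76689/6092  (> 3196, stop)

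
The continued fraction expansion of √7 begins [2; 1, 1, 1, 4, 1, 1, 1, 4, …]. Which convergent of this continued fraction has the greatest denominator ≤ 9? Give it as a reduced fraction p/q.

8/3

a_0 = 2: 2/1  (≤ bound)
a_1 = 1: 3/1  (≤ bound)
a_2 = 1: 5/2  (≤ bound)
a_3 = 1: 8/3  (≤ bound)
a_4 = 4: 37/14  (> 9, stop)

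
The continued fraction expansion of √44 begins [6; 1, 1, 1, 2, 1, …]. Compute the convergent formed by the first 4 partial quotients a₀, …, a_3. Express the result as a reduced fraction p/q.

20/3

Start with 1.
1 + 1/(1/1) = 1 + 1/1 = 2/1
1 + 1/(2/1) = 1 + 1/2 = 3/2
6 + 1/(3/2) = 6 + 2/3 = 20/3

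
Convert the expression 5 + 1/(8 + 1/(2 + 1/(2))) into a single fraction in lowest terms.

Build up convergents one term at a time:
a_0 = 5: 5/1
a_1 = 8: 41/8
a_2 = 2: 87/17
a_3 = 2: 215/42

215/42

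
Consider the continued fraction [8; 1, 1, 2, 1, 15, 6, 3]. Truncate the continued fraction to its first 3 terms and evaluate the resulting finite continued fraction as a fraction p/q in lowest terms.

17/2

Start with 1.
1 + 1/(1/1) = 1 + 1/1 = 2/1
8 + 1/(2/1) = 8 + 1/2 = 17/2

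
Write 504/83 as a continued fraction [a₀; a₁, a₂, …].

[6; 13, 1, 5]

Repeatedly divide and take the remainder:
504 = 6·83 + 6, so a_0 = 6
83 = 13·6 + 5, so a_1 = 13
6 = 1·5 + 1, so a_2 = 1
5 = 5·1 + 0, so a_3 = 5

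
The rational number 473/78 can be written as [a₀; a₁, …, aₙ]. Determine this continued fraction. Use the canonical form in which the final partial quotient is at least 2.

⌊473/78⌋ = 6, remainder 5
⌊78/5⌋ = 15, remainder 3
⌊5/3⌋ = 1, remainder 2
⌊3/2⌋ = 1, remainder 1
⌊2/1⌋ = 2, remainder 0

[6; 15, 1, 1, 2]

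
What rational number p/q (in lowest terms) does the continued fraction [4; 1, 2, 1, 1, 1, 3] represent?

Collapse the nested fraction from the inside out:
Start with 3.
1 + 1/(3/1) = 1 + 1/3 = 4/3
1 + 1/(4/3) = 1 + 3/4 = 7/4
1 + 1/(7/4) = 1 + 4/7 = 11/7
2 + 1/(11/7) = 2 + 7/11 = 29/11
1 + 1/(29/11) = 1 + 11/29 = 40/29
4 + 1/(40/29) = 4 + 29/40 = 189/40

189/40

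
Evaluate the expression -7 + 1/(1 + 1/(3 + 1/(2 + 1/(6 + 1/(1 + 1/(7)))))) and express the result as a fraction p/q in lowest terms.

-3280/527

a_0 = -7: -7/1
a_1 = 1: -6/1
a_2 = 3: -25/4
a_3 = 2: -56/9
a_4 = 6: -361/58
a_5 = 1: -417/67
a_6 = 7: -3280/527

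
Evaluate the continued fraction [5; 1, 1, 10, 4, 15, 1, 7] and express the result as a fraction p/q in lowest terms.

61253/11090

Start with 7.
1 + 1/(7/1) = 1 + 1/7 = 8/7
15 + 1/(8/7) = 15 + 7/8 = 127/8
4 + 1/(127/8) = 4 + 8/127 = 516/127
10 + 1/(516/127) = 10 + 127/516 = 5287/516
1 + 1/(5287/516) = 1 + 516/5287 = 5803/5287
1 + 1/(5803/5287) = 1 + 5287/5803 = 11090/5803
5 + 1/(11090/5803) = 5 + 5803/11090 = 61253/11090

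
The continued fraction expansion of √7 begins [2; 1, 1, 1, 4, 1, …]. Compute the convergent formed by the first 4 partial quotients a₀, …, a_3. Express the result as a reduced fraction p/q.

8/3

Compute successive convergents:
a_0 = 2: 2/1
a_1 = 1: 3/1
a_2 = 1: 5/2
a_3 = 1: 8/3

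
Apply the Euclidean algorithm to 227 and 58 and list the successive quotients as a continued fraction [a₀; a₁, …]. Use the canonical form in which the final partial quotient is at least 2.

[3; 1, 10, 1, 1, 2]

Run the Euclidean algorithm, recording each quotient:
⌊227/58⌋ = 3, remainder 53
⌊58/53⌋ = 1, remainder 5
⌊53/5⌋ = 10, remainder 3
⌊5/3⌋ = 1, remainder 2
⌊3/2⌋ = 1, remainder 1
⌊2/1⌋ = 2, remainder 0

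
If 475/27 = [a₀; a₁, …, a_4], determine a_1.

1

⌊475/27⌋ = 17, remainder 16
⌊27/16⌋ = 1, remainder 11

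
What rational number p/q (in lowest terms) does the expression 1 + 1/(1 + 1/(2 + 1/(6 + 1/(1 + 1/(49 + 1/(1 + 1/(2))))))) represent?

5609/3335

Work from the innermost term outward:
Start with 2.
1 + 1/(2/1) = 1 + 1/2 = 3/2
49 + 1/(3/2) = 49 + 2/3 = 149/3
1 + 1/(149/3) = 1 + 3/149 = 152/149
6 + 1/(152/149) = 6 + 149/152 = 1061/152
2 + 1/(1061/152) = 2 + 152/1061 = 2274/1061
1 + 1/(2274/1061) = 1 + 1061/2274 = 3335/2274
1 + 1/(3335/2274) = 1 + 2274/3335 = 5609/3335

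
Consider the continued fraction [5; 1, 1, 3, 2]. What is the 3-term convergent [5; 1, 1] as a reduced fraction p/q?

11/2

a_0 = 5: 5/1
a_1 = 1: 6/1
a_2 = 1: 11/2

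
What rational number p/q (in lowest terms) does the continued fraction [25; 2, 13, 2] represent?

1427/56

Start with 2.
13 + 1/(2/1) = 13 + 1/2 = 27/2
2 + 1/(27/2) = 2 + 2/27 = 56/27
25 + 1/(56/27) = 25 + 27/56 = 1427/56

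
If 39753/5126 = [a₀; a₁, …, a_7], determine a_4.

1

39753 = 7·5126 + 3871, so a_0 = 7
5126 = 1·3871 + 1255, so a_1 = 1
3871 = 3·1255 + 106, so a_2 = 3
1255 = 11·106 + 89, so a_3 = 11
106 = 1·89 + 17, so a_4 = 1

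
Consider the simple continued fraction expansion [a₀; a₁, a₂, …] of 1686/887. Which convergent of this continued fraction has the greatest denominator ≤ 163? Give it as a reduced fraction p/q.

a_0 = 1: 1/1  (≤ bound)
a_1 = 1: 2/1  (≤ bound)
a_2 = 9: 19/10  (≤ bound)
a_3 = 12: 230/121  (≤ bound)
a_4 = 1: 249/131  (≤ bound)
a_5 = 1: 479/252  (> 163, stop)

249/131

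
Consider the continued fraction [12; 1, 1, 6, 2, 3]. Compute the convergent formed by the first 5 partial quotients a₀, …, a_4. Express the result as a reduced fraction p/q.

Starting at the tail and folding back:
Start with 2.
6 + 1/(2/1) = 6 + 1/2 = 13/2
1 + 1/(13/2) = 1 + 2/13 = 15/13
1 + 1/(15/13) = 1 + 13/15 = 28/15
12 + 1/(28/15) = 12 + 15/28 = 351/28

351/28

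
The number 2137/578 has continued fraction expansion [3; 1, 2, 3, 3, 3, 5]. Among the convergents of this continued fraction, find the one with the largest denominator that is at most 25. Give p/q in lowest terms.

37/10

a_0 = 3: 3/1  (≤ bound)
a_1 = 1: 4/1  (≤ bound)
a_2 = 2: 11/3  (≤ bound)
a_3 = 3: 37/10  (≤ bound)
a_4 = 3: 122/33  (> 25, stop)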